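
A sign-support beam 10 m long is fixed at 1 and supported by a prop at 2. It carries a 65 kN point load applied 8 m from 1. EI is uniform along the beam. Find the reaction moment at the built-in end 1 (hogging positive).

M_1 = 62.4 kN·m

Release the roller at 2. Primary structure: cantilever fixed at 1.
Deflection at 2 on the released cantilever, summing each load's contribution:
  point load 65 at a = 8: Pa²(3L − a)/(6EI) = 15253/EI
Flexibility coefficient — unit upward force at 2: δ_{22} = L³/(3EI) = 333.3/EI.
The prop prevents deflection at 2: R_2 = δ_0/δ_{22} = 15253/333.3 = 45.76 kN.
Moment equilibrium about 1: M_1 = Σ(load moments about 1) − R_2·L = 520 − 45.76×10 = 62.4 kN·m.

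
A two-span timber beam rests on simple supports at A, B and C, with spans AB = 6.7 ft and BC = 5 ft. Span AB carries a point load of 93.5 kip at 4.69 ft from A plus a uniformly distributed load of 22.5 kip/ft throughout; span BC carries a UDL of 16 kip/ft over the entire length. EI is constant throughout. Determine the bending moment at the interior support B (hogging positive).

M_B = 157.7 kip·ft

Release continuity at B by inserting a hinge; the redundant is the internal moment M_B. The primary structure is two simply-supported spans AB and BC.
Discontinuity in slope at B on the released structure — sum the simple-span end rotations:
  span AB: point load 93.5 at a = 4.69: Pab(L + a)/(6LEI) = 249.7/EI
  span AB: UDL 22.5: wL³/(24EI) = 282/EI
  span BC: UDL 16: wL³/(24EI) = 83.33/EI
  relative rotation θ_0 = (531.7 + 83.33)/EI = 615/EI
A unit hogging moment at B produces rotation L₁/(3EI) + L₂/(3EI) = 3.9/EI.
Compatibility: M_B·(L₁+L₂)/(3EI) = θ_0, giving M_B = 157.7 kip·ft (hogging).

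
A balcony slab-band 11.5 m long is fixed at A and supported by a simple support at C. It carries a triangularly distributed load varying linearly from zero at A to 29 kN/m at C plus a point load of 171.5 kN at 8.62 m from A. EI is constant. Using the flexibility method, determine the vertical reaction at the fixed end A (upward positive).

R_A = 138.1 kN

Take the reaction at C as the redundant and release it; the primary structure is a cantilever fixed at A.
Primary-structure tip deflection at C by superposition:
  triangular load, peak 29 at the free end: 11w₀L⁴/(120EI) = 46494/EI
  point load 171.5 at a = 8.62: Pa²(3L − a)/(6EI) = 54966/EI
  δ_0 = 101460/EI
Tip deflection under a unit load at C: L³/(3EI) = 507/EI.
The prop prevents deflection at C: R_C = δ_0/δ_{CC} = 101460/507 = 200.1 kN.
Vertical equilibrium: R_A = ΣP − R_C = 338.2 − 200.1 = 138.1 kN.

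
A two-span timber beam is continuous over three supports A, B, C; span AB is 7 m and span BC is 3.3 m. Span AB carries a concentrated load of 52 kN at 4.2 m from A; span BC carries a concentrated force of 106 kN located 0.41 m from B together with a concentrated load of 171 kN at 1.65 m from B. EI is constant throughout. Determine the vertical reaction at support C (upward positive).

Release continuity at B by inserting a hinge; the redundant is the internal moment M_B. The primary structure is two simply-supported spans AB and BC.
Rotations at B on the released spans (each span's end-slope, ×1/EI):
  span AB: point load 52 at a = 4.2: Pab(L + a)/(6LEI) = 163.1/EI
  span BC: point load 106 at a = 0.41: Pab(L + b)/(6LEI) = 39.27/EI
  span BC: point load 171 at a = 1.65: Pab(L + b)/(6LEI) = 116.4/EI
  relative rotation θ_0 = (163.1 + 155.7)/EI = 318.7/EI
A unit hogging moment at B produces rotation L₁/(3EI) + L₂/(3EI) = 3.433/EI.
Slope continuity at B: θ_0 = M_B·3.433/EI, so M_B = 318.7/3.433 = 92.83 kN·m (hogging).
Span BC, ΣM about C: R_B^{BC}·3.3 = 588.5 + 92.83, so R_B^{BC} = 206.5 kN and R_C = 277 − 206.5 = 70.54 kN.

R_C = 70.54 kN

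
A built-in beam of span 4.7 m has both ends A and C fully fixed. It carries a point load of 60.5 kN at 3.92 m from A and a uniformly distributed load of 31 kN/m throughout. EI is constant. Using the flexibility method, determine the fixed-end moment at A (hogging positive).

Take the two fixed-end moments M_A, M_C as redundants; the released structure is the simple span AC.
End rotations of the released simple span under the applied load (×1/EI):
  at A: point load 60.5 at a = 3.92: Pab(L + b)/(6LEI) = 35.95/EI
  at C: point load 60.5 at a = 3.92: Pab(L + a)/(6LEI) = 56.54/EI
  at A: UDL 31: wL³/(24EI) = 134.1/EI
  at C: UDL 31: wL³/(24EI) = 134.1/EI
  θ_A0 = 170.1/EI,  θ_C0 = 190.6/EI
Flexibility coefficients: a unit moment at one end gives L/(3EI) there and L/(6EI) at the far end, so f₁₁ = f₂₂ = 1.567/EI and f₁₂ = f₂₁ = 0.7833/EI.
Compatibility — zero rotation at each built-in end:
  1.567 M_A + 0.7833 M_C = 170.1
  0.7833 M_A + 1.567 M_C = 190.6
Solving the pair gives M_A = 63.6 kN·m and M_C = 89.89 kN·m (hogging).

M_A = 63.6 kN·m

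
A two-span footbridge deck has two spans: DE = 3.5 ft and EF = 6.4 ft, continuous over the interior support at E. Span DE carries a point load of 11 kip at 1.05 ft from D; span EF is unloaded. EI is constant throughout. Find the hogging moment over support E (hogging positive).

M_E = 1.858 kip·ft

Release continuity at E by inserting a hinge; the redundant is the internal moment M_E. The primary structure is two simply-supported spans DE and EF.
Rotations at E on the released spans (each span's end-slope, ×1/EI):
  span DE: point load 11 at a = 1.05: Pab(L + a)/(6LEI) = 6.131/EI
  relative rotation θ_0 = (6.131 + 0)/EI = 6.131/EI
A unit hogging moment at E produces rotation L₁/(3EI) + L₂/(3EI) = 3.3/EI.
Compatibility: M_E·(L₁+L₂)/(3EI) = θ_0, giving M_E = 1.858 kip·ft (hogging).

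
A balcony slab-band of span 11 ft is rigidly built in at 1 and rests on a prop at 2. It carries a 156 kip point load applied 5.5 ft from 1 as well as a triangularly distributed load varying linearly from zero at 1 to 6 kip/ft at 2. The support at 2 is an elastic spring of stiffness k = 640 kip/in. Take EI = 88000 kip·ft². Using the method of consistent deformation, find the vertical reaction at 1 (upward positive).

R_1 = 123.8 kip

Take the reaction at 2 as the redundant and release it; the primary structure is a cantilever fixed at 1.
Downward deflection at the released point 2 due to the loads:
  point load 156 at a = 5.5: Pa²(3L − a)/(6EI) = 21629/EI
  triangular load, peak 6 at the free end: 11w₀L⁴/(120EI) = 8053/EI
  δ_0 = 29681/EI
Tip deflection under a unit load at 2: L³/(3EI) = 443.7/EI.
With EI = 88000 kip·ft²: δ_0 = 0.33729 ft and δ_{22} = 0.005042 ft/kip.
Compatibility — the spring shortens by R_2/k under the reaction it provides: δ_0 − R_2·δ_{22} = R_2/k. With 1/k = 1/(640×12) ft/kip = 0.00013 ft/kip, R_2 = δ_0 / (δ_{22} + 1/k) = 0.33729 / (0.005042 + 0.00013) = 65.22 kip.
Vertical equilibrium: R_1 = ΣP − R_2 = 189 − 65.22 = 123.8 kip.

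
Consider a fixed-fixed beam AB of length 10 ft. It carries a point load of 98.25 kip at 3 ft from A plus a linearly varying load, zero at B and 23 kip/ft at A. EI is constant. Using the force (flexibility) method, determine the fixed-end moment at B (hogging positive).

M_B = 138.6 kip·ft

Release both end moments; the primary structure is a simply-supported span AB with redundants M_A and M_B.
Simple-span end rotations at A and B under the given loads:
  at A: point load 98.25 at a = 3: Pab(L + b)/(6LEI) = 584.6/EI
  at B: point load 98.25 at a = 3: Pab(L + a)/(6LEI) = 447/EI
  at A: triangular load, peak 23: w₀L³/(45EI) = 511.1/EI
  at B: triangular load, peak 23: 7w₀L³/(360EI) = 447.2/EI
  θ_A0 = 1096/EI,  θ_B0 = 894.3/EI
Flexibility coefficients: a unit moment at one end gives L/(3EI) there and L/(6EI) at the far end, so f₁₁ = f₂₂ = 3.333/EI and f₁₂ = f₂₁ = 1.667/EI.
Compatibility — zero rotation at each built-in end:
  3.333 M_A + 1.667 M_B = 1096
  1.667 M_A + 3.333 M_B = 894.3
Solving the pair gives M_A = 259.4 kip·ft and M_B = 138.6 kip·ft (hogging).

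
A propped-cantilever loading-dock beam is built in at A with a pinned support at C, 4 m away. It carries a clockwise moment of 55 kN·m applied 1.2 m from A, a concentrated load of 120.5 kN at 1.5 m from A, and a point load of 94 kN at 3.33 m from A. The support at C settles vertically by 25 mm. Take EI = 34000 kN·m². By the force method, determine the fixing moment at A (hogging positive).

M_A = 294.7 kN·m

Choose R_C as the redundant. The primary structure is the cantilever fixed at A.
Downward deflection at the released point C due to the loads:
  clockwise couple 55 at a = 1.2: M₀a(2L − a)/(2EI) = 224.4/EI
  point load 120.5 at a = 1.5: Pa²(3L − a)/(6EI) = 474.5/EI
  point load 94 at a = 3.33: Pa²(3L − a)/(6EI) = 1506/EI
  δ_0 = 2205/EI
Flexibility coefficient — unit upward force at C: δ_{CC} = L³/(3EI) = 21.33/EI.
With EI = 34000 kN·m²: δ_0 = 0.064855 m and δ_{CC} = 0.000627 m/kN.
Compatibility — the beam at C must follow the support down by 0.025 m: δ_0 − R_C·δ_{CC} = 0.025, so R_C = (0.064855 − 0.025)/0.000627 = 63.52 kN.
Moment equilibrium about A: M_A = Σ(load moments about A) − R_C·L = 548.8 − 63.52×4 = 294.7 kN·m.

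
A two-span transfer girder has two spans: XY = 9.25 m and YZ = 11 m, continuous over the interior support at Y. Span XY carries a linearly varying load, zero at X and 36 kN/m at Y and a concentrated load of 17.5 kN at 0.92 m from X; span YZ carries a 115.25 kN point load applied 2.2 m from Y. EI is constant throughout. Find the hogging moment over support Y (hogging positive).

M_Y = 196.6 kN·m

Insert a hinge at Y; M_Y is the redundant, and each span becomes simply supported.
End slopes at the hinge Y, treating each span as simply supported:
  span XY: triangular load, peak 36: w₀L³/(45EI) = 633.2/EI
  span XY: point load 17.5 at a = 0.92: Pab(L + a)/(6LEI) = 24.58/EI
  span YZ: point load 115.25 at a = 2.2: Pab(L + b)/(6LEI) = 669.4/EI
  relative rotation θ_0 = (657.7 + 669.4)/EI = 1327/EI
A unit hogging moment at Y produces rotation L₁/(3EI) + L₂/(3EI) = 6.75/EI.
Slope continuity at Y: θ_0 = M_Y·6.75/EI, so M_Y = 1327/6.75 = 196.6 kN·m (hogging).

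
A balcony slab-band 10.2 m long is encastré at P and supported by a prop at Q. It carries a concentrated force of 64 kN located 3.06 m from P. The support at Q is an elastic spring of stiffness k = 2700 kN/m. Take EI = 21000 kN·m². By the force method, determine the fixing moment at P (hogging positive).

Release the roller at Q. Primary structure: cantilever fixed at P.
Free-end deflection of the primary structure under the applied loading (downward +):
  point load 64 at a = 3.06: Pa²(3L − a)/(6EI) = 2751/EI
Flexibility coefficient — unit upward force at Q: δ_{QQ} = L³/(3EI) = 353.7/EI.
With EI = 21000 kN·m²: δ_0 = 0.13098 m and δ_{QQ} = 0.016845 m/kN.
Compatibility — the spring shortens by R_Q/k under the reaction it provides: δ_0 − R_Q·δ_{QQ} = R_Q/k. With 1/k = 0.00037 m/kN, R_Q = δ_0 / (δ_{QQ} + 1/k) = 0.13098 / (0.016845 + 0.00037) = 7.609 kN.
Moment equilibrium about P: M_P = Σ(load moments about P) − R_Q·L = 195.8 − 7.609×10.2 = 118.2 kN·m.

M_P = 118.2 kN·m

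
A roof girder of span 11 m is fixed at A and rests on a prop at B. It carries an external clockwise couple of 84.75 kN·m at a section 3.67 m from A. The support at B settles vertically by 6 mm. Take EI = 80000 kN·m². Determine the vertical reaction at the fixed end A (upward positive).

Choose R_B as the redundant. The primary structure is the cantilever fixed at A.
Free-end deflection of the primary structure under the applied loading (downward +):
  clockwise couple 84.75 at a = 3.67: M₀a(2L − a)/(2EI) = 2851/EI
Flexibility coefficient — unit upward force at B: δ_{BB} = L³/(3EI) = 443.7/EI.
With EI = 80000 kN·m²: δ_0 = 0.035633 m and δ_{BB} = 0.005546 m/kN.
Compatibility — the beam at B must follow the support down by 0.006 m: δ_0 − R_B·δ_{BB} = 0.006, so R_B = (0.035633 − 0.006)/0.005546 = 5.343 kN.
Vertical equilibrium: R_A = ΣP − R_B = 0 − 5.343 = -5.343 kN.

R_A = -5.343 kN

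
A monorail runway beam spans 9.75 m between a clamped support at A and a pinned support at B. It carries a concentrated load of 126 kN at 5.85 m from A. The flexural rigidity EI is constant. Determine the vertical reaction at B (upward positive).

Choose R_B as the redundant. The primary structure is the cantilever fixed at A.
Deflection at B on the released cantilever, summing each load's contribution:
  point load 126 at a = 5.85: Pa²(3L − a)/(6EI) = 16817/EI
Tip deflection under a unit load at B: L³/(3EI) = 309/EI.
The prop prevents deflection at B: R_B = δ_0/δ_{BB} = 16817/309 = 54.43 kN.

R_B = 54.43 kN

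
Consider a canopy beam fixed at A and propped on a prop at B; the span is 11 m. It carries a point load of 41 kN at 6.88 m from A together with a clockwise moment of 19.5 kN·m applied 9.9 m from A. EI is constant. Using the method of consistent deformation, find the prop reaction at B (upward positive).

R_B = 21.68 kN

Remove the prop at B; the released (primary) structure is a cantilever built in at A.
Downward deflection at the released point B due to the loads:
  point load 41 at a = 6.88: Pa²(3L − a)/(6EI) = 8449/EI
  clockwise couple 19.5 at a = 9.9: M₀a(2L − a)/(2EI) = 1168/EI
  δ_0 = 9617/EI
Flexibility coefficient — unit upward force at B: δ_{BB} = L³/(3EI) = 443.7/EI.
The prop prevents deflection at B: R_B = δ_0/δ_{BB} = 9617/443.7 = 21.68 kN.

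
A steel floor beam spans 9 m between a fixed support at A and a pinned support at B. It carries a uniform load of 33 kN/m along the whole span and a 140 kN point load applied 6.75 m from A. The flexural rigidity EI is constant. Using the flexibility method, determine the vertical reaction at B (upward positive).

R_B = 200 kN

Release the roller at B. Primary structure: cantilever fixed at A.
Primary-structure tip deflection at B by superposition:
  UDL 33: wL⁴/(8EI) = 27064/EI
  point load 140 at a = 6.75: Pa²(3L − a)/(6EI) = 21528/EI
  δ_0 = 48592/EI
Flexibility coefficient — unit upward force at B: δ_{BB} = L³/(3EI) = 243/EI.
Compatibility at B: δ_0 − R_B·δ_{BB} = 0, so R_B = 48592/243 = 200 kN.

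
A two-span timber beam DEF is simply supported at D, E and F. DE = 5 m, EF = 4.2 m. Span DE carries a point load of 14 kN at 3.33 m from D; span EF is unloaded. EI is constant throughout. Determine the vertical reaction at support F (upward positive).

Insert a hinge at E; M_E is the redundant, and each span becomes simply supported.
Discontinuity in slope at E on the released structure — sum the simple-span end rotations:
  span DE: point load 14 at a = 3.33: Pab(L + a)/(6LEI) = 21.62/EI
  relative rotation θ_0 = (21.62 + 0)/EI = 21.62/EI
A unit hogging moment at E produces rotation L₁/(3EI) + L₂/(3EI) = 3.067/EI.
Compatibility: M_E·(L₁+L₂)/(3EI) = θ_0, giving M_E = 7.049 kN·m (hogging).
Span EF, ΣM about F: R_E^{EF}·4.2 = 0 + 7.049, so R_E^{EF} = 1.678 kN and R_F = 0 − 1.678 = -1.678 kN.

R_F = -1.678 kN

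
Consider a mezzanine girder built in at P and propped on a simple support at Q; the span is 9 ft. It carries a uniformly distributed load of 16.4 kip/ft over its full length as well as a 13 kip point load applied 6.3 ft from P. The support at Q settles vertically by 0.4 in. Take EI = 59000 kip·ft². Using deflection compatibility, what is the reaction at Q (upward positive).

R_Q = 54.58 kip

Release the roller at Q. Primary structure: cantilever fixed at P.
Downward deflection at the released point Q due to the loads:
  UDL 16.4: wL⁴/(8EI) = 13450/EI
  point load 13 at a = 6.3: Pa²(3L − a)/(6EI) = 1780/EI
  δ_0 = 15230/EI
Flexibility coefficient — unit upward force at Q: δ_{QQ} = L³/(3EI) = 243/EI.
With EI = 59000 kip·ft²: δ_0 = 0.25814 ft and δ_{QQ} = 0.004119 ft/kip.
Compatibility — the beam at Q must follow the support down by 0.03333 ft: δ_0 − R_Q·δ_{QQ} = 0.03333, so R_Q = (0.25814 − 0.03333)/0.004119 = 54.58 kip.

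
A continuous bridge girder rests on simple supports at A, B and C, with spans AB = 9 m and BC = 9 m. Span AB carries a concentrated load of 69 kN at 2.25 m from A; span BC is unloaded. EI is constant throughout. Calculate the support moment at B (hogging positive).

Insert a hinge at B; M_B is the redundant, and each span becomes simply supported.
End slopes at the hinge B, treating each span as simply supported:
  span AB: point load 69 at a = 2.25: Pab(L + a)/(6LEI) = 218.3/EI
  relative rotation θ_0 = (218.3 + 0)/EI = 218.3/EI
A unit hogging moment at B produces rotation L₁/(3EI) + L₂/(3EI) = 6/EI.
Slope continuity at B: θ_0 = M_B·6/EI, so M_B = 218.3/6 = 36.39 kN·m (hogging).

M_B = 36.39 kN·m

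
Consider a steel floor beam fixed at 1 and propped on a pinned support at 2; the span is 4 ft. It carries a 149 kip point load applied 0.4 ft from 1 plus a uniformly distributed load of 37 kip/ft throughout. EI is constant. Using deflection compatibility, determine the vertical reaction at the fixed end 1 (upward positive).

R_1 = 239.3 kip

Release the roller at 2. Primary structure: cantilever fixed at 1.
Free-end deflection of the primary structure under the applied loading (downward +):
  point load 149 at a = 0.4: Pa²(3L − a)/(6EI) = 46.09/EI
  UDL 37: wL⁴/(8EI) = 1184/EI
  δ_0 = 1230/EI
Flexibility coefficient — unit upward force at 2: δ_{22} = L³/(3EI) = 21.33/EI.
Compatibility at 2: δ_0 − R_2·δ_{22} = 0, so R_2 = 1230/21.33 = 57.66 kip.
Vertical equilibrium: R_1 = ΣP − R_2 = 297 − 57.66 = 239.3 kip.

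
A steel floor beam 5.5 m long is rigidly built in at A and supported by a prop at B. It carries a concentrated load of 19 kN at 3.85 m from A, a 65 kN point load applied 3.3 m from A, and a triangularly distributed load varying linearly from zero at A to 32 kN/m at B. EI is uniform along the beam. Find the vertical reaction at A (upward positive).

R_A = 84.81 kN

Remove the prop at B; the released (primary) structure is a cantilever built in at A.
Downward deflection at the released point B due to the loads:
  point load 19 at a = 3.85: Pa²(3L − a)/(6EI) = 593.8/EI
  point load 65 at a = 3.3: Pa²(3L − a)/(6EI) = 1557/EI
  triangular load, peak 32 at the free end: 11w₀L⁴/(120EI) = 2684/EI
  δ_0 = 4835/EI
Flexibility coefficient — unit upward force at B: δ_{BB} = L³/(3EI) = 55.46/EI.
Compatibility at B: δ_0 − R_B·δ_{BB} = 0, so R_B = 4835/55.46 = 87.19 kN.
Vertical equilibrium: R_A = ΣP − R_B = 172 − 87.19 = 84.81 kN.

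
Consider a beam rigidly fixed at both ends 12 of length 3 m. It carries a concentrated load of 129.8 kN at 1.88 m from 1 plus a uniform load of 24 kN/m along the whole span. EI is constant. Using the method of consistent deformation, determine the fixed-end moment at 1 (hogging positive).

M_1 = 52.01 kN·m

Release both end moments; the primary structure is a simply-supported span 12 with redundants M_1 and M_2.
On the primary (simply-supported) span, the end slopes from the loading are:
  at 1: point load 129.8 at a = 1.88: Pab(L + b)/(6LEI) = 62.56/EI
  at 2: point load 129.8 at a = 1.88: Pab(L + a)/(6LEI) = 74.1/EI
  at 1: UDL 24: wL³/(24EI) = 27/EI
  at 2: UDL 24: wL³/(24EI) = 27/EI
  θ_10 = 89.56/EI,  θ_20 = 101.1/EI
Flexibility coefficients: a unit moment at one end gives L/(3EI) there and L/(6EI) at the far end, so f₁₁ = f₂₂ = 1/EI and f₁₂ = f₂₁ = 0.5/EI.
Compatibility — zero rotation at each built-in end:
  1 M_1 + 0.5 M_2 = 89.56
  0.5 M_1 + 1 M_2 = 101.1
Solving the pair gives M_1 = 52.01 kN·m and M_2 = 75.09 kN·m (hogging).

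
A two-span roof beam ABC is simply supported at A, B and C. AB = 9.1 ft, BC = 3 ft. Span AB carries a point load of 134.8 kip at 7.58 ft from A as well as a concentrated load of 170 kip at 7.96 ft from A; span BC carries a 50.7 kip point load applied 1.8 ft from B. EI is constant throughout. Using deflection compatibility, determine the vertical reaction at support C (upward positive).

Insert a hinge at B; M_B is the redundant, and each span becomes simply supported.
Discontinuity in slope at B on the released structure — sum the simple-span end rotations:
  span AB: point load 134.8 at a = 7.58: Pab(L + a)/(6LEI) = 474.5/EI
  span AB: point load 170 at a = 7.96: Pab(L + a)/(6LEI) = 482/EI
  span BC: point load 50.7 at a = 1.8: Pab(L + b)/(6LEI) = 25.55/EI
  relative rotation θ_0 = (956.5 + 25.55)/EI = 982/EI
A unit hogging moment at B produces rotation L₁/(3EI) + L₂/(3EI) = 4.033/EI.
Slope continuity at B: θ_0 = M_B·4.033/EI, so M_B = 982/4.033 = 243.5 kip·ft (hogging).
Span BC, ΣM about C: R_B^{BC}·3 = 60.84 + 243.5, so R_B^{BC} = 101.4 kip and R_C = 50.7 − 101.4 = -50.74 kip.

R_C = -50.74 kip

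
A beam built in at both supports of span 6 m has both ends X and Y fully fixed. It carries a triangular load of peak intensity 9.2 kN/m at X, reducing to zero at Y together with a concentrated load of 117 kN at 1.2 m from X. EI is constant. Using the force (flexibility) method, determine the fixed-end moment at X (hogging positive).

M_X = 106.4 kN·m

Take the two fixed-end moments M_X, M_Y as redundants; the released structure is the simple span XY.
On the primary (simply-supported) span, the end slopes from the loading are:
  at X: triangular load, peak 9.2: w₀L³/(45EI) = 44.16/EI
  at Y: triangular load, peak 9.2: 7w₀L³/(360EI) = 38.64/EI
  at X: point load 117 at a = 1.2: Pab(L + b)/(6LEI) = 202.2/EI
  at Y: point load 117 at a = 1.2: Pab(L + a)/(6LEI) = 134.8/EI
  θ_X0 = 246.3/EI,  θ_Y0 = 173.4/EI
Flexibility coefficients: a unit moment at one end gives L/(3EI) there and L/(6EI) at the far end, so f₁₁ = f₂₂ = 2/EI and f₁₂ = f₂₁ = 1/EI.
Compatibility — zero rotation at each built-in end:
  2 M_X + 1 M_Y = 246.3
  1 M_X + 2 M_Y = 173.4
Solving the pair gives M_X = 106.4 kN·m and M_Y = 33.5 kN·m (hogging).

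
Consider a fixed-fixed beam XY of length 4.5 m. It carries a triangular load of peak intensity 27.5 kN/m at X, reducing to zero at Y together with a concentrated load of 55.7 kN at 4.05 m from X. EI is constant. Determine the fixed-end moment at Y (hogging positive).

M_Y = 38.87 kN·m

Release both end moments; the primary structure is a simply-supported span XY with redundants M_X and M_Y.
End rotations of the released simple span under the applied load (×1/EI):
  at X: triangular load, peak 27.5: w₀L³/(45EI) = 55.69/EI
  at Y: triangular load, peak 27.5: 7w₀L³/(360EI) = 48.73/EI
  at X: point load 55.7 at a = 4.05: Pab(L + b)/(6LEI) = 18.61/EI
  at Y: point load 55.7 at a = 4.05: Pab(L + a)/(6LEI) = 32.15/EI
  θ_X0 = 74.3/EI,  θ_Y0 = 80.87/EI
Flexibility coefficients: a unit moment at one end gives L/(3EI) there and L/(6EI) at the far end, so f₁₁ = f₂₂ = 1.5/EI and f₁₂ = f₂₁ = 0.75/EI.
Compatibility — zero rotation at each built-in end:
  1.5 M_X + 0.75 M_Y = 74.3
  0.75 M_X + 1.5 M_Y = 80.87
Solving the pair gives M_X = 30.1 kN·m and M_Y = 38.87 kN·m (hogging).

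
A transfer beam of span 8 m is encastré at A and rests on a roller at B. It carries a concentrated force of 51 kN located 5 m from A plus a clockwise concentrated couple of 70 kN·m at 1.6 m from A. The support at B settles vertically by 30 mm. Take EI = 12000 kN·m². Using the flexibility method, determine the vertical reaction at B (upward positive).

Release the roller at B. Primary structure: cantilever fixed at A.
Free-end deflection of the primary structure under the applied loading (downward +):
  point load 51 at a = 5: Pa²(3L − a)/(6EI) = 4038/EI
  clockwise couple 70 at a = 1.6: M₀a(2L − a)/(2EI) = 806.4/EI
  δ_0 = 4844/EI
Flexibility coefficient — unit upward force at B: δ_{BB} = L³/(3EI) = 170.7/EI.
With EI = 12000 kN·m²: δ_0 = 0.40366 m and δ_{BB} = 0.014222 m/kN.
Compatibility — the beam at B must follow the support down by 0.03 m: δ_0 − R_B·δ_{BB} = 0.03, so R_B = (0.40366 − 0.03)/0.014222 = 26.27 kN.

R_B = 26.27 kN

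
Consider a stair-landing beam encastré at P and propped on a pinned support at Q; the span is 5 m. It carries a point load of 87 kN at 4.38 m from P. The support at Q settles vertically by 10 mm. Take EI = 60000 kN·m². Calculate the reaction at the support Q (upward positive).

Remove the prop at Q; the released (primary) structure is a cantilever built in at P.
Downward deflection at the released point Q due to the loads:
  point load 87 at a = 4.38: Pa²(3L − a)/(6EI) = 2954/EI
Tip deflection under a unit load at Q: L³/(3EI) = 41.67/EI.
With EI = 60000 kN·m²: δ_0 = 0.049237 m and δ_{QQ} = 0.000694 m/kN.
Compatibility — the beam at Q must follow the support down by 0.01 m: δ_0 − R_Q·δ_{QQ} = 0.01, so R_Q = (0.049237 − 0.01)/0.000694 = 56.5 kN.

R_Q = 56.5 kN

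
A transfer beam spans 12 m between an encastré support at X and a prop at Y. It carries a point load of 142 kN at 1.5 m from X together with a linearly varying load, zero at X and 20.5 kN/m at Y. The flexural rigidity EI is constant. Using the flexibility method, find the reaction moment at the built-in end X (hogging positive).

Release the roller at Y. Primary structure: cantilever fixed at X.
Deflection at Y on the released cantilever, summing each load's contribution:
  point load 142 at a = 1.5: Pa²(3L − a)/(6EI) = 1837/EI
  triangular load, peak 20.5 at the free end: 11w₀L⁴/(120EI) = 38966/EI
  δ_0 = 40804/EI
Tip deflection under a unit load at Y: L³/(3EI) = 576/EI.
The prop prevents deflection at Y: R_Y = δ_0/δ_{YY} = 40804/576 = 70.84 kN.
Moment equilibrium about X: M_X = Σ(load moments about X) − R_Y·L = 1197 − 70.84×12 = 346.9 kN·m.

M_X = 346.9 kN·m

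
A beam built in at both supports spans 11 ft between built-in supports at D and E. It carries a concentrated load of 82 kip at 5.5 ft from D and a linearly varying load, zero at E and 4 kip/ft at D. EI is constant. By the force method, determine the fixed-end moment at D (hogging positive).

Release both end moments; the primary structure is a simply-supported span DE with redundants M_D and M_E.
End rotations of the released simple span under the applied load (×1/EI):
  at D: point load 82 at a = 5.5: Pab(L + b)/(6LEI) = 620.1/EI
  at E: point load 82 at a = 5.5: Pab(L + a)/(6LEI) = 620.1/EI
  at D: triangular load, peak 4: w₀L³/(45EI) = 118.3/EI
  at E: triangular load, peak 4: 7w₀L³/(360EI) = 103.5/EI
  θ_D0 = 738.4/EI,  θ_E0 = 723.6/EI
Flexibility coefficients: a unit moment at one end gives L/(3EI) there and L/(6EI) at the far end, so f₁₁ = f₂₂ = 3.667/EI and f₁₂ = f₂₁ = 1.833/EI.
Compatibility — zero rotation at each built-in end:
  3.667 M_D + 1.833 M_E = 738.4
  1.833 M_D + 3.667 M_E = 723.6
Solving the pair gives M_D = 136.9 kip·ft and M_E = 128.9 kip·ft (hogging).

M_D = 136.9 kip·ft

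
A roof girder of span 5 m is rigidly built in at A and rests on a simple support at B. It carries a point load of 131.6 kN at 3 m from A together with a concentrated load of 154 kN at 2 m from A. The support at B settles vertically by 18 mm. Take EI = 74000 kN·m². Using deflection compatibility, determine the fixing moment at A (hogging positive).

M_A = 418.2 kN·m

Release the roller at B. Primary structure: cantilever fixed at A.
Primary-structure tip deflection at B by superposition:
  point load 131.6 at a = 3: Pa²(3L − a)/(6EI) = 2369/EI
  point load 154 at a = 2: Pa²(3L − a)/(6EI) = 1335/EI
  δ_0 = 3703/EI
Tip deflection under a unit load at B: L³/(3EI) = 41.67/EI.
With EI = 74000 kN·m²: δ_0 = 0.050047 m and δ_{BB} = 0.000563 m/kN.
Compatibility — the beam at B must follow the support down by 0.018 m: δ_0 − R_B·δ_{BB} = 0.018, so R_B = (0.050047 − 0.018)/0.000563 = 56.92 kN.
Moment equilibrium about A: M_A = Σ(load moments about A) − R_B·L = 702.8 − 56.92×5 = 418.2 kN·m.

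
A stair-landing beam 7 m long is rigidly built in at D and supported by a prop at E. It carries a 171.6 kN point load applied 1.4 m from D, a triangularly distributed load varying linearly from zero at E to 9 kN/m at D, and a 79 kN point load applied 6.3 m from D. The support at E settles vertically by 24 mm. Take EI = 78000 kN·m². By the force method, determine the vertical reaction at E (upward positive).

R_E = 66.73 kN

Choose R_E as the redundant. The primary structure is the cantilever fixed at D.
Free-end deflection of the primary structure under the applied loading (downward +):
  point load 171.6 at a = 1.4: Pa²(3L − a)/(6EI) = 1099/EI
  triangular load, peak 9 at the fixed end: w₀L⁴/(30EI) = 720.3/EI
  point load 79 at a = 6.3: Pa²(3L − a)/(6EI) = 7682/EI
  δ_0 = 9501/EI
Tip deflection under a unit load at E: L³/(3EI) = 114.3/EI.
With EI = 78000 kN·m²: δ_0 = 0.12181 m and δ_{EE} = 0.001466 m/kN.
Compatibility — the beam at E must follow the support down by 0.024 m: δ_0 − R_E·δ_{EE} = 0.024, so R_E = (0.12181 − 0.024)/0.001466 = 66.73 kN.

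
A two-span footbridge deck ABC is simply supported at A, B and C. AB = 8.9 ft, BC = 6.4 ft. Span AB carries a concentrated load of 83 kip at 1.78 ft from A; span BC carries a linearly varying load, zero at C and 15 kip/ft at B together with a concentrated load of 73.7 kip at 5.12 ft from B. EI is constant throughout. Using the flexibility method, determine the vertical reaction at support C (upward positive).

R_C = 62.88 kip

Insert a hinge at B; M_B is the redundant, and each span becomes simply supported.
Rotations at B on the released spans (each span's end-slope, ×1/EI):
  span AB: point load 83 at a = 1.78: Pab(L + a)/(6LEI) = 210.4/EI
  span BC: triangular load, peak 15: w₀L³/(45EI) = 87.38/EI
  span BC: point load 73.7 at a = 5.12: Pab(L + b)/(6LEI) = 96.6/EI
  relative rotation θ_0 = (210.4 + 184)/EI = 394.4/EI
A unit hogging moment at B produces rotation L₁/(3EI) + L₂/(3EI) = 5.1/EI.
Slope continuity at B: θ_0 = M_B·5.1/EI, so M_B = 394.4/5.1 = 77.33 kip·ft (hogging).
Span BC, ΣM about C: R_B^{BC}·6.4 = 299.1 + 77.33, so R_B^{BC} = 58.82 kip and R_C = 121.7 − 58.82 = 62.88 kip.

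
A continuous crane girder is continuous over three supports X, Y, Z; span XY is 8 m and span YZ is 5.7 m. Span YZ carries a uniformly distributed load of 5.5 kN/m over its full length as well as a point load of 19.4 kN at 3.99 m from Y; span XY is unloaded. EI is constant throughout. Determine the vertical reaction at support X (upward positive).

R_X = -1.947 kN

Release continuity at Y by inserting a hinge; the redundant is the internal moment M_Y. The primary structure is two simply-supported spans XY and YZ.
Discontinuity in slope at Y on the released structure — sum the simple-span end rotations:
  span YZ: UDL 5.5: wL³/(24EI) = 42.44/EI
  span YZ: point load 19.4 at a = 3.99: Pab(L + b)/(6LEI) = 28.68/EI
  relative rotation θ_0 = (0 + 71.12)/EI = 71.12/EI
A unit hogging moment at Y produces rotation L₁/(3EI) + L₂/(3EI) = 4.567/EI.
Compatibility: M_Y·(L₁+L₂)/(3EI) = θ_0, giving M_Y = 15.57 kN·m (hogging).
Span XY, ΣM about X with M_Y applied at Y: R_Y^{XY}·8 = 0 + 15.57, so R_Y^{XY} = 1.947 kN and R_X = 0 − 1.947 = -1.947 kN.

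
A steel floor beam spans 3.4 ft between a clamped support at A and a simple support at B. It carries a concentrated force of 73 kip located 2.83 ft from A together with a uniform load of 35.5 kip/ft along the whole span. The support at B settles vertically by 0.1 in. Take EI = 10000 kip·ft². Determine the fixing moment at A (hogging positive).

Choose R_B as the redundant. The primary structure is the cantilever fixed at A.
Free-end deflection of the primary structure under the applied loading (downward +):
  point load 73 at a = 2.83: Pa²(3L − a)/(6EI) = 718.1/EI
  UDL 35.5: wL⁴/(8EI) = 593/EI
  δ_0 = 1311/EI
Flexibility coefficient — unit upward force at B: δ_{BB} = L³/(3EI) = 13.1/EI.
With EI = 10000 kip·ft²: δ_0 = 0.13111 ft and δ_{BB} = 0.00131 ft/kip.
Compatibility — the beam at B must follow the support down by 0.008333 ft: δ_0 − R_B·δ_{BB} = 0.008333, so R_B = (0.13111 − 0.008333)/0.00131 = 93.72 kip.
Moment equilibrium about A: M_A = Σ(load moments about A) − R_B·L = 411.8 − 93.72×3.4 = 93.14 kip·ft.

M_A = 93.14 kip·ft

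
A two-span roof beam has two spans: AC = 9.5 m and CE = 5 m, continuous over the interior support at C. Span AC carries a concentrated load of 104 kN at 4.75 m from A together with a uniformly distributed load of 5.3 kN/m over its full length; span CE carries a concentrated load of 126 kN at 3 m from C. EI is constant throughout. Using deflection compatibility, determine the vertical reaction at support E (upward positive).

Release continuity at C by inserting a hinge; the redundant is the internal moment M_C. The primary structure is two simply-supported spans AC and CE.
Discontinuity in slope at C on the released structure — sum the simple-span end rotations:
  span AC: point load 104 at a = 4.75: Pab(L + a)/(6LEI) = 586.6/EI
  span AC: UDL 5.3: wL³/(24EI) = 189.3/EI
  span CE: point load 126 at a = 3: Pab(L + b)/(6LEI) = 176.4/EI
  relative rotation θ_0 = (776 + 176.4)/EI = 952.4/EI
A unit hogging moment at C produces rotation L₁/(3EI) + L₂/(3EI) = 4.833/EI.
Compatibility: M_C·(L₁+L₂)/(3EI) = θ_0, giving M_C = 197 kN·m (hogging).
Span CE, ΣM about E: R_C^{CE}·5 = 252 + 197, so R_C^{CE} = 89.81 kN and R_E = 126 − 89.81 = 36.19 kN.

R_E = 36.19 kN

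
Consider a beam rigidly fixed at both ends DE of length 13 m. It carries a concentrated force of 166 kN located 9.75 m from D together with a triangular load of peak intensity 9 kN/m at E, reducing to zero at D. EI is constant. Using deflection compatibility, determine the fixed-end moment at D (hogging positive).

Take the two fixed-end moments M_D, M_E as redundants; the released structure is the simple span DE.
End rotations of the released simple span under the applied load (×1/EI):
  at D: point load 166 at a = 9.75: Pab(L + b)/(6LEI) = 1096/EI
  at E: point load 166 at a = 9.75: Pab(L + a)/(6LEI) = 1534/EI
  at D: triangular load, peak 9: 7w₀L³/(360EI) = 384.5/EI
  at E: triangular load, peak 9: w₀L³/(45EI) = 439.4/EI
  θ_D0 = 1480/EI,  θ_E0 = 1974/EI
Flexibility coefficients: a unit moment at one end gives L/(3EI) there and L/(6EI) at the far end, so f₁₁ = f₂₂ = 4.333/EI and f₁₂ = f₂₁ = 2.167/EI.
Compatibility — zero rotation at each built-in end:
  4.333 M_D + 2.167 M_E = 1480
  2.167 M_D + 4.333 M_E = 1974
Solving the pair gives M_D = 151.9 kN·m and M_E = 379.5 kN·m (hogging).

M_D = 151.9 kN·m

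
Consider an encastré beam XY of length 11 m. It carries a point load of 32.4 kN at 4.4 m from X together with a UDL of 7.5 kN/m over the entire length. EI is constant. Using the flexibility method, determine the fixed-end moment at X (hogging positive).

M_X = 126.9 kN·m

Take the two fixed-end moments M_X, M_Y as redundants; the released structure is the simple span XY.
End rotations of the released simple span under the applied load (×1/EI):
  at X: point load 32.4 at a = 4.4: Pab(L + b)/(6LEI) = 250.9/EI
  at Y: point load 32.4 at a = 4.4: Pab(L + a)/(6LEI) = 219.5/EI
  at X: UDL 7.5: wL³/(24EI) = 415.9/EI
  at Y: UDL 7.5: wL³/(24EI) = 415.9/EI
  θ_X0 = 666.8/EI,  θ_Y0 = 635.5/EI
Flexibility coefficients: a unit moment at one end gives L/(3EI) there and L/(6EI) at the far end, so f₁₁ = f₂₂ = 3.667/EI and f₁₂ = f₂₁ = 1.833/EI.
Compatibility — zero rotation at each built-in end:
  3.667 M_X + 1.833 M_Y = 666.8
  1.833 M_X + 3.667 M_Y = 635.5
Solving the pair gives M_X = 126.9 kN·m and M_Y = 109.8 kN·m (hogging).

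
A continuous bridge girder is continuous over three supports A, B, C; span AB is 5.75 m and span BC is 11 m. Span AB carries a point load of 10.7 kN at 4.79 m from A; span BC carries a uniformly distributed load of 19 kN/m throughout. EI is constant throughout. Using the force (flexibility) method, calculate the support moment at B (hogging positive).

M_B = 191.4 kN·m

Insert a hinge at B; M_B is the redundant, and each span becomes simply supported.
Discontinuity in slope at B on the released structure — sum the simple-span end rotations:
  span AB: point load 10.7 at a = 4.79: Pab(L + a)/(6LEI) = 15.03/EI
  span BC: UDL 19: wL³/(24EI) = 1054/EI
  relative rotation θ_0 = (15.03 + 1054)/EI = 1069/EI
A unit hogging moment at B produces rotation L₁/(3EI) + L₂/(3EI) = 5.583/EI.
Compatibility: M_B·(L₁+L₂)/(3EI) = θ_0, giving M_B = 191.4 kN·m (hogging).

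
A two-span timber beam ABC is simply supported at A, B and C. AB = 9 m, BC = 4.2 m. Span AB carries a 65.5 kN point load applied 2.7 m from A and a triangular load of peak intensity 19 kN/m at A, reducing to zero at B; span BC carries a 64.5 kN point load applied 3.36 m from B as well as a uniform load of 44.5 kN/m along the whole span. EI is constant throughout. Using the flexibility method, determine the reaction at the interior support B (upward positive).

R_B = 208.8 kN

Release continuity at B by inserting a hinge; the redundant is the internal moment M_B. The primary structure is two simply-supported spans AB and BC.
End slopes at the hinge B, treating each span as simply supported:
  span AB: point load 65.5 at a = 2.7: Pab(L + a)/(6LEI) = 241.4/EI
  span AB: triangular load, peak 19: 7w₀L³/(360EI) = 269.3/EI
  span BC: point load 64.5 at a = 3.36: Pab(L + b)/(6LEI) = 36.41/EI
  span BC: UDL 44.5: wL³/(24EI) = 137.4/EI
  relative rotation θ_0 = (510.7 + 173.8)/EI = 684.5/EI
A unit hogging moment at B produces rotation L₁/(3EI) + L₂/(3EI) = 4.4/EI.
Compatibility: M_B·(L₁+L₂)/(3EI) = θ_0, giving M_B = 155.6 kN·m (hogging).
Span AB, ΣM about A with M_B applied at B: R_B^{AB}·9 = 433.4 + 155.6, so R_B^{AB} = 65.44 kN and R_A = 151 − 65.44 = 85.56 kN.
Span BC, ΣM about C: R_B^{BC}·4.2 = 446.7 + 155.6, so R_B^{BC} = 143.4 kN and R_C = 251.4 − 143.4 = 108 kN.
R_B = 65.44 + 143.4 = 208.8 kN.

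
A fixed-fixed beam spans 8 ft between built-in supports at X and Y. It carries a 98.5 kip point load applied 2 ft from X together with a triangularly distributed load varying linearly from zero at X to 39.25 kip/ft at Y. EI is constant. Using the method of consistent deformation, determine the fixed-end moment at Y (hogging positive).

Release both end moments; the primary structure is a simply-supported span XY with redundants M_X and M_Y.
On the primary (simply-supported) span, the end slopes from the loading are:
  at X: point load 98.5 at a = 2: Pab(L + b)/(6LEI) = 344.8/EI
  at Y: point load 98.5 at a = 2: Pab(L + a)/(6LEI) = 246.2/EI
  at X: triangular load, peak 39.25: 7w₀L³/(360EI) = 390.8/EI
  at Y: triangular load, peak 39.25: w₀L³/(45EI) = 446.6/EI
  θ_X0 = 735.5/EI,  θ_Y0 = 692.8/EI
Flexibility coefficients: a unit moment at one end gives L/(3EI) there and L/(6EI) at the far end, so f₁₁ = f₂₂ = 2.667/EI and f₁₂ = f₂₁ = 1.333/EI.
Compatibility — zero rotation at each built-in end:
  2.667 M_X + 1.333 M_Y = 735.5
  1.333 M_X + 2.667 M_Y = 692.8
Solving the pair gives M_X = 194.5 kip·ft and M_Y = 162.5 kip·ft (hogging).

M_Y = 162.5 kip·ft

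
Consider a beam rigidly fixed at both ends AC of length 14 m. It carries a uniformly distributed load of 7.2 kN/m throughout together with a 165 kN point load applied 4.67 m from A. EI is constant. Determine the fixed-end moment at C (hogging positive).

M_C = 288.9 kN·m

Release both end moments; the primary structure is a simply-supported span AC with redundants M_A and M_C.
Simple-span end rotations at A and C under the given loads:
  at A: UDL 7.2: wL³/(24EI) = 823.2/EI
  at C: UDL 7.2: wL³/(24EI) = 823.2/EI
  at A: point load 165 at a = 4.67: Pab(L + b)/(6LEI) = 1997/EI
  at C: point load 165 at a = 4.67: Pab(L + a)/(6LEI) = 1598/EI
  θ_A0 = 2820/EI,  θ_C0 = 2421/EI
Flexibility coefficients: a unit moment at one end gives L/(3EI) there and L/(6EI) at the far end, so f₁₁ = f₂₂ = 4.667/EI and f₁₂ = f₂₁ = 2.333/EI.
Compatibility — zero rotation at each built-in end:
  4.667 M_A + 2.333 M_C = 2820
  2.333 M_A + 4.667 M_C = 2421
Solving the pair gives M_A = 459.8 kN·m and M_C = 288.9 kN·m (hogging).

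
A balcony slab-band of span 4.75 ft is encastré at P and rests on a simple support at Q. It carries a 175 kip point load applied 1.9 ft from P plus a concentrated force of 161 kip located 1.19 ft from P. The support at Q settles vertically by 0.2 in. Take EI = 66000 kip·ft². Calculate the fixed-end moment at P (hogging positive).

M_P = 431.5 kip·ft

Remove the prop at Q; the released (primary) structure is a cantilever built in at P.
Primary-structure tip deflection at Q by superposition:
  point load 175 at a = 1.9: Pa²(3L − a)/(6EI) = 1300/EI
  point load 161 at a = 1.19: Pa²(3L − a)/(6EI) = 496.3/EI
  δ_0 = 1797/EI
Flexibility coefficient — unit upward force at Q: δ_{QQ} = L³/(3EI) = 35.72/EI.
With EI = 66000 kip·ft²: δ_0 = 0.027221 ft and δ_{QQ} = 0.000541 ft/kip.
Compatibility — the beam at Q must follow the support down by 0.01667 ft: δ_0 − R_Q·δ_{QQ} = 0.01667, so R_Q = (0.027221 − 0.01667)/0.000541 = 19.5 kip.
Moment equilibrium about P: M_P = Σ(load moments about P) − R_Q·L = 524.1 − 19.5×4.75 = 431.5 kip·ft.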